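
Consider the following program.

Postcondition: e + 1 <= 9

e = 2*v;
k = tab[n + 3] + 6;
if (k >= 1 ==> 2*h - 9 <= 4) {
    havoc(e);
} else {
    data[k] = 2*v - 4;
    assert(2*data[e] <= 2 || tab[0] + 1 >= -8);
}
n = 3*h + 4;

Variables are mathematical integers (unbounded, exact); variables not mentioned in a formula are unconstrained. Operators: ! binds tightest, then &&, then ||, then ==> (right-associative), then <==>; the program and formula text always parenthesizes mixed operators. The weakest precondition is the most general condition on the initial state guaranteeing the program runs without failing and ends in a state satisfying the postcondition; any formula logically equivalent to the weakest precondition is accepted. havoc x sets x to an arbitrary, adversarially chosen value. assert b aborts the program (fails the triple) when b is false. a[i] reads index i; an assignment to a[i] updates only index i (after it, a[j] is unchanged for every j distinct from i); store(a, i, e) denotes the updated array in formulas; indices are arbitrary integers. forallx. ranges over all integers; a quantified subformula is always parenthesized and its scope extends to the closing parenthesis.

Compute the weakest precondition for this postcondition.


Working backward. After the program, the postcondition e + 1 <= 9 must hold; in canonical form it is e <= 8.
Before n := 3*h + 4: e <= 8
Then branch requires forall e_1. e_1 <= 8; else branch requires (2*store(data, k, 2*v - 4)[e] <= 2 || tab[0] >= -9) && e <= 8.
Before the if: ((k >= 1 ==> 2*h <= 13) ==> (forall e_1. e_1 <= 8)) && ((!(k >= 1 ==> 2*h <= 13)) ==> ((2*store(data, k, 2*v - 4)[e] <= 2 || tab[0] >= -9) && e <= 8))
Before k := tab[n + 3] + 6: ((tab[n + 3] >= -5 ==> 2*h <= 13) ==> (forall e_1. e_1 <= 8)) && ((!(tab[n + 3] >= -5 ==> 2*h <= 13)) ==> ((2*store(data, tab[n + 3] + 6, 2*v - 4)[e] <= 2 || tab[0] >= -9) && e <= 8))
Before e := 2*v: ((tab[n + 3] >= -5 ==> 2*h <= 13) ==> (forall e_1. e_1 <= 8)) && ((!(tab[n + 3] >= -5 ==> 2*h <= 13)) ==> ((2*store(data, tab[n + 3] + 6, 2*v - 4)[2*v] <= 2 || tab[0] >= -9) && 2*v <= 8))
Answer: WP = ((tab[n + 3] >= -5 ==> 2*h <= 13) ==> (forall e_1. e_1 <= 8)) && ((!(tab[n + 3] >= -5 ==> 2*h <= 13)) ==> ((2*store(data, tab[n + 3] + 6, 2*v - 4)[2*v] <= 2 || tab[0] >= -9) && 2*v <= 8))


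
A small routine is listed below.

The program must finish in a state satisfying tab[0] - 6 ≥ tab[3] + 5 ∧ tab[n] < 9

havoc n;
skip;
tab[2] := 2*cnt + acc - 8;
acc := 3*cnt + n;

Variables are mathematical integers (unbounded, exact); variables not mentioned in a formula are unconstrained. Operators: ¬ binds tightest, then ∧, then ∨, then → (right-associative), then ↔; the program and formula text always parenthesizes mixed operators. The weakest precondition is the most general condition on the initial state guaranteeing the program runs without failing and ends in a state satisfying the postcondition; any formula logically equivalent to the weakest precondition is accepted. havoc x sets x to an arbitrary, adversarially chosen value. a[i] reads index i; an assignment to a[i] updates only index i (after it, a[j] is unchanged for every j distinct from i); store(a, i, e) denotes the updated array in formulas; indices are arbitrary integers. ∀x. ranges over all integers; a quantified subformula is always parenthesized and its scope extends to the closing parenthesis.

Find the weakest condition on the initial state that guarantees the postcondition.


Working backward. After the program, the postcondition tab[0] - 6 ≥ tab[3] + 5 ∧ tab[n] < 9 must hold; in canonical form it is tab[0] ≥ tab[3] + 11 ∧ tab[n] < 9.
Before acc := 3*cnt + n: tab[0] ≥ tab[3] + 11 ∧ tab[n] < 9
Before tab[2] := 2*cnt + acc - 8: tab[0] ≥ tab[3] + 11 ∧ store(tab, 2, acc + 2*cnt - 8)[n] < 9
Before skip: tab[0] ≥ tab[3] + 11 ∧ store(tab, 2, acc + 2*cnt - 8)[n] < 9
Before havoc n: ∀n_1. (tab[0] ≥ tab[3] + 11 ∧ store(tab, 2, acc + 2*cnt - 8)[n_1] < 9)
Answer: WP = ∀n_1. (tab[0] ≥ tab[3] + 11 ∧ store(tab, 2, acc + 2*cnt - 8)[n_1] < 9)


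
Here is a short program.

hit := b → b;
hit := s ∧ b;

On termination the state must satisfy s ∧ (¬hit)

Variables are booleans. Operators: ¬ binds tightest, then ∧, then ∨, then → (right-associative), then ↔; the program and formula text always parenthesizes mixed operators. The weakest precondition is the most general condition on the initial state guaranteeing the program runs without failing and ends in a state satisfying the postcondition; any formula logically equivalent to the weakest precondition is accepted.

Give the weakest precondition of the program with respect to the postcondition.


Working backward. After the program, s ∧ (¬hit) must hold.
Before hit := s ∧ b: s ∧ (¬(s ∧ b))
Before hit := b → b: s ∧ (¬(s ∧ b))
Answer: WP = s ∧ (¬(s ∧ b))


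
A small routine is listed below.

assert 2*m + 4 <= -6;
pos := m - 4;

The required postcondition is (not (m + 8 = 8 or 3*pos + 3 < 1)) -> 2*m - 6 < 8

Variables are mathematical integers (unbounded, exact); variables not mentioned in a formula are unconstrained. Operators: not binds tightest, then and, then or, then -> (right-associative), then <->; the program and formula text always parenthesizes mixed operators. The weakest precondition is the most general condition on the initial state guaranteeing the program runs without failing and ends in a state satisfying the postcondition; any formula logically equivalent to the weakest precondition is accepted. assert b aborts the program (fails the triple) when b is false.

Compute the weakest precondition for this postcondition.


Working backward. After the program, the postcondition (not (m + 8 = 8 or 3*pos + 3 < 1)) -> 2*m - 6 < 8 must hold; in canonical form it is (not (m = 0 or 3*pos < -2)) -> 2*m < 14.
Before pos := m - 4: (not (m = 0 or 3*m < 10)) -> 2*m < 14
Before assert 2*m + 4 <= -6: 2*m <= -10 and ((not (m = 0 or 3*m < 10)) -> 2*m < 14)
Answer: WP = 2*m <= -10 and ((not (m = 0 or 3*m < 10)) -> 2*m < 14)


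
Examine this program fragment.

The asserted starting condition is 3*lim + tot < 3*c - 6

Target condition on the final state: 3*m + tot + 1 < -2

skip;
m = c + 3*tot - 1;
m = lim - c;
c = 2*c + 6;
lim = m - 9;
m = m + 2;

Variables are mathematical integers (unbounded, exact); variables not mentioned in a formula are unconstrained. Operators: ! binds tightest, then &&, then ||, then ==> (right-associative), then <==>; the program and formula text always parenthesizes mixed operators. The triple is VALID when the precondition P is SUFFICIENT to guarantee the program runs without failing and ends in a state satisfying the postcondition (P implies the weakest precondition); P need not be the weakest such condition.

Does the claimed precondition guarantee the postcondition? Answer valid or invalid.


Working backward. After the program, the postcondition 3*m + tot + 1 < -2 must hold; in canonical form it is 3*m + tot < -3.
Before m := m + 2: 3*m + tot < -9
Before lim := m - 9: 3*m + tot < -9
Before c := 2*c + 6: 3*m + tot < -9
Before m := lim - c: 3*lim + tot < 3*c - 9
Before m := c + 3*tot - 1: 3*lim + tot < 3*c - 9
Before skip: 3*lim + tot < 3*c - 9
The weakest precondition is 3*lim + tot < 3*c - 9.
Check whether 3*lim + tot < 3*c - 6 implies it.
Countermodel: at the initial state c = 0, lim = -2, tot = -1, the precondition holds but the weakest precondition fails.
Answer: invalid


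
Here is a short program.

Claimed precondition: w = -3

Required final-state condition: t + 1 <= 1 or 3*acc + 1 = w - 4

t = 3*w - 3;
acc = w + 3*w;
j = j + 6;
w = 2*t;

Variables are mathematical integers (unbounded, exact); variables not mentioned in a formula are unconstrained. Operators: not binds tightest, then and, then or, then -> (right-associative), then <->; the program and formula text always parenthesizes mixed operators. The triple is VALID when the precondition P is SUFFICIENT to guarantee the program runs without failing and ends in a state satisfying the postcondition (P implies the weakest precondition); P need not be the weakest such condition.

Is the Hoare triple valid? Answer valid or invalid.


Working backward. After the program, the postcondition t + 1 <= 1 or 3*acc + 1 = w - 4 must hold; in canonical form it is t <= 0 or 3*acc = w - 5.
Before w := 2*t: t <= 0 or 3*acc = 2*t - 5
Before j := j + 6: t <= 0 or 3*acc = 2*t - 5
Before acc := w + 3*w: t <= 0 or 12*w = 2*t - 5
Before t := 3*w - 3: 3*w <= 3 or 6*w = -11
The weakest precondition is 3*w <= 3 or 6*w = -11.
Check whether w = -3 implies it.
Every state satisfying the precondition satisfies the weakest precondition: the implication holds.
Answer: valid


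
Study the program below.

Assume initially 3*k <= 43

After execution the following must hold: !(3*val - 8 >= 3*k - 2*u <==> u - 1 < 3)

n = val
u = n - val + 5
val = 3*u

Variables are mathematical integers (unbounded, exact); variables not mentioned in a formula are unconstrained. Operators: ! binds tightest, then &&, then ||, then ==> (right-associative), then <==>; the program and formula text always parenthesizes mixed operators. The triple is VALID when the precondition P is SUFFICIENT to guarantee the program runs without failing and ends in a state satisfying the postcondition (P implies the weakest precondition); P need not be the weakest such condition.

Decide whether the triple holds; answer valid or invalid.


Working backward. After the program, the postcondition !(3*val - 8 >= 3*k - 2*u <==> u - 1 < 3) must hold; in canonical form it is !(2*u + 3*val >= 3*k + 8 <==> u < 4).
Before val := 3*u: !(11*u >= 3*k + 8 <==> u < 4)
Before u := n - val + 5: !(11*n >= 3*k + 11*val - 47 <==> n < val - 1)
Before n := val: 3*k <= 47
The weakest precondition is 3*k <= 47.
Check whether 3*k <= 43 implies it.
Every state satisfying the precondition satisfies the weakest precondition: the implication holds.
Answer: valid


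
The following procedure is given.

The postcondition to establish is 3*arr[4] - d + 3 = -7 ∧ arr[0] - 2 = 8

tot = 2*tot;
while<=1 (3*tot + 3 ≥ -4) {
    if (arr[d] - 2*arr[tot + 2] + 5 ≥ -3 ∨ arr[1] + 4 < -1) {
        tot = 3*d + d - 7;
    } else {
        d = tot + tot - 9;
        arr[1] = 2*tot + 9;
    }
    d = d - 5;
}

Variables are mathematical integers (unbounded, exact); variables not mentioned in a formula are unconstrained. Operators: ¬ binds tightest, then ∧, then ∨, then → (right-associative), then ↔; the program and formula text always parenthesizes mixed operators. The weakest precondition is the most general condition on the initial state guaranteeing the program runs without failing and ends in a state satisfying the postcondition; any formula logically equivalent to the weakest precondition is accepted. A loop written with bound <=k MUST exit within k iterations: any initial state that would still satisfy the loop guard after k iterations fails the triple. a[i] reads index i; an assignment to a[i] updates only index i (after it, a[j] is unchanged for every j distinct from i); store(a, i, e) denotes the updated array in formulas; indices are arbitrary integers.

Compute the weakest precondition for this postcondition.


Working backward. After the program, the postcondition 3*arr[4] - d + 3 = -7 ∧ arr[0] - 2 = 8 must hold; in canonical form it is 3*arr[4] = d - 10 ∧ arr[0] = 10.
Before the loop (bound <=1), unroll the exhaustion recursion (WP_0 = exit-now case; WP_j = one more guarded iteration, up to j = 1):
  WP_0: (¬(3*tot ≥ -7)) ∧ 3*arr[4] = d - 10 ∧ arr[0] = 10
  WP_1: (3*tot ≥ -7 → (((arr[d] ≥ 2*arr[tot + 2] - 8 ∨ arr[1] < -5) → ((¬(12*d ≥ 14)) ∧ 3*arr[4] = d - 15 ∧ arr[0] = 10)) ∧ ((¬(arr[d] ≥ 2*arr[tot + 2] - 8 ∨ arr[1] < -5)) → ((¬(3*tot ≥ -7)) ∧ 3*arr[4] = 2*tot - 24 ∧ arr[0] = 10)))) ∧ ((¬(3*tot ≥ -7)) → (3*arr[4] = d - 10 ∧ arr[0] = 10))
So before the loop: (3*tot ≥ -7 → (((arr[d] ≥ 2*arr[tot + 2] - 8 ∨ arr[1] < -5) → ((¬(12*d ≥ 14)) ∧ 3*arr[4] = d - 15 ∧ arr[0] = 10)) ∧ ((¬(arr[d] ≥ 2*arr[tot + 2] - 8 ∨ arr[1] < -5)) → ((¬(3*tot ≥ -7)) ∧ 3*arr[4] = 2*tot - 24 ∧ arr[0] = 10)))) ∧ ((¬(3*tot ≥ -7)) → (3*arr[4] = d - 10 ∧ arr[0] = 10))
Before tot := 2*tot: (6*tot ≥ -7 → (((arr[d] ≥ 2*arr[2*tot + 2] - 8 ∨ arr[1] < -5) → ((¬(12*d ≥ 14)) ∧ 3*arr[4] = d - 15 ∧ arr[0] = 10)) ∧ ((¬(arr[d] ≥ 2*arr[2*tot + 2] - 8 ∨ arr[1] < -5)) → ((¬(6*tot ≥ -7)) ∧ 3*arr[4] = 4*tot - 24 ∧ arr[0] = 10)))) ∧ ((¬(6*tot ≥ -7)) → (3*arr[4] = d - 10 ∧ arr[0] = 10))
Answer: WP = (6*tot ≥ -7 → (((arr[d] ≥ 2*arr[2*tot + 2] - 8 ∨ arr[1] < -5) → ((¬(12*d ≥ 14)) ∧ 3*arr[4] = d - 15 ∧ arr[0] = 10)) ∧ ((¬(arr[d] ≥ 2*arr[2*tot + 2] - 8 ∨ arr[1] < -5)) → ((¬(6*tot ≥ -7)) ∧ 3*arr[4] = 4*tot - 24 ∧ arr[0] = 10)))) ∧ ((¬(6*tot ≥ -7)) → (3*arr[4] = d - 10 ∧ arr[0] = 10))


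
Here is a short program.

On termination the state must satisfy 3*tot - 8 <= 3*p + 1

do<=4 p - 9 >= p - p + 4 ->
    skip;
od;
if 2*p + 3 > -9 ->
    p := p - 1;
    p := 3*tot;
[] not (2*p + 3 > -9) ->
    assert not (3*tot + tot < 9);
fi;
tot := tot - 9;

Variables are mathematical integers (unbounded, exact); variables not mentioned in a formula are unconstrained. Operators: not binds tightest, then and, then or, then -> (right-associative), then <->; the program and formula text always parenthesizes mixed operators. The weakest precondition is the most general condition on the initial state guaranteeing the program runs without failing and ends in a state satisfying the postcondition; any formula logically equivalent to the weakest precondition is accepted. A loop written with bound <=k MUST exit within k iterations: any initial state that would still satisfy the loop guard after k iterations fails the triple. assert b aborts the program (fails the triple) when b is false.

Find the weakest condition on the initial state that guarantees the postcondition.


Working backward. After the program, the postcondition 3*tot - 8 <= 3*p + 1 must hold; in canonical form it is 3*tot <= 3*p + 9.
Before tot := tot - 9: 3*tot <= 3*p + 36
Then branch requires 6*tot >= -36; else branch requires (not (4*tot < 9)) and 3*tot <= 3*p + 36.
Before the if: (2*p > -12 -> 6*tot >= -36) and ((not (2*p > -12)) -> ((not (4*tot < 9)) and 3*tot <= 3*p + 36))
Before the loop (bound <=4), unroll the exhaustion recursion (WP_0 = exit-now case; WP_j = one more guarded iteration, up to j = 4):
  WP_0: (not (p >= 13)) and (2*p > -12 -> 6*tot >= -36) and ((not (2*p > -12)) -> ((not (4*tot < 9)) and 3*tot <= 3*p + 36))
  WP_1: (p >= 13 -> ((not (p >= 13)) and (2*p > -12 -> 6*tot >= -36) and ((not (2*p > -12)) -> ((not (4*tot < 9)) and 3*tot <= 3*p + 36)))) and ((not (p >= 13)) -> ((2*p > -12 -> 6*tot >= -36) and ((not (2*p > -12)) -> ((not (4*tot < 9)) and 3*tot <= 3*p + 36))))
  WP_2: (p >= 13 -> ((p >= 13 -> ((not (p >= 13)) and (2*p > -12 -> 6*tot >= -36) and ((not (2*p > -12)) -> ((not (4*tot < 9)) and 3*tot <= 3*p + 36)))) and ((not (p >= 13)) -> ((2*p > -12 -> 6*tot >= -36) and ((not (2*p > -12)) -> ((not (4*tot < 9)) and 3*tot <= 3*p + 36)))))) and ((not (p >= 13)) -> ((2*p > -12 -> 6*tot >= -36) and ((not (2*p > -12)) -> ((not (4*tot < 9)) and 3*tot <= 3*p + 36))))
  WP_3: (p >= 13 -> ((p >= 13 -> ((p >= 13 -> ((not (p >= 13)) and (2*p > -12 -> 6*tot >= -36) and ((not (2*p > -12)) -> ((not (4*tot < 9)) and 3*tot <= 3*p + 36)))) and ((not (p >= 13)) -> ((2*p > -12 -> 6*tot >= -36) and ((not (2*p > -12)) -> ((not (4*tot < 9)) and 3*tot <= 3*p + 36)))))) and ((not (p >= 13)) -> ((2*p > -12 -> 6*tot >= -36) and ((not (2*p > -12)) -> ((not (4*tot < 9)) and 3*tot <= 3*p + 36)))))) and ((not (p >= 13)) -> ((2*p > -12 -> 6*tot >= -36) and ((not (2*p > -12)) -> ((not (4*tot < 9)) and 3*tot <= 3*p + 36))))
  WP_4: (p >= 13 -> ((p >= 13 -> ((p >= 13 -> ((p >= 13 -> ((not (p >= 13)) and (2*p > -12 -> 6*tot >= -36) and ((not (2*p > -12)) -> ((not (4*tot < 9)) and 3*tot <= 3*p + 36)))) and ((not (p >= 13)) -> ((2*p > -12 -> 6*tot >= -36) and ((not (2*p > -12)) -> ((not (4*tot < 9)) and 3*tot <= 3*p + 36)))))) and ((not (p >= 13)) -> ((2*p > -12 -> 6*tot >= -36) and ((not (2*p > -12)) -> ((not (4*tot < 9)) and 3*tot <= 3*p + 36)))))) and ((not (p >= 13)) -> ((2*p > -12 -> 6*tot >= -36) and ((not (2*p > -12)) -> ((not (4*tot < 9)) and 3*tot <= 3*p + 36)))))) and ((not (p >= 13)) -> ((2*p > -12 -> 6*tot >= -36) and ((not (2*p > -12)) -> ((not (4*tot < 9)) and 3*tot <= 3*p + 36))))
So before the loop: (p >= 13 -> ((p >= 13 -> ((p >= 13 -> ((p >= 13 -> ((not (p >= 13)) and (2*p > -12 -> 6*tot >= -36) and ((not (2*p > -12)) -> ((not (4*tot < 9)) and 3*tot <= 3*p + 36)))) and ((not (p >= 13)) -> ((2*p > -12 -> 6*tot >= -36) and ((not (2*p > -12)) -> ((not (4*tot < 9)) and 3*tot <= 3*p + 36)))))) and ((not (p >= 13)) -> ((2*p > -12 -> 6*tot >= -36) and ((not (2*p > -12)) -> ((not (4*tot < 9)) and 3*tot <= 3*p + 36)))))) and ((not (p >= 13)) -> ((2*p > -12 -> 6*tot >= -36) and ((not (2*p > -12)) -> ((not (4*tot < 9)) and 3*tot <= 3*p + 36)))))) and ((not (p >= 13)) -> ((2*p > -12 -> 6*tot >= -36) and ((not (2*p > -12)) -> ((not (4*tot < 9)) and 3*tot <= 3*p + 36))))
Answer: WP = (p >= 13 -> ((p >= 13 -> ((p >= 13 -> ((p >= 13 -> ((not (p >= 13)) and (2*p > -12 -> 6*tot >= -36) and ((not (2*p > -12)) -> ((not (4*tot < 9)) and 3*tot <= 3*p + 36)))) and ((not (p >= 13)) -> ((2*p > -12 -> 6*tot >= -36) and ((not (2*p > -12)) -> ((not (4*tot < 9)) and 3*tot <= 3*p + 36)))))) and ((not (p >= 13)) -> ((2*p > -12 -> 6*tot >= -36) and ((not (2*p > -12)) -> ((not (4*tot < 9)) and 3*tot <= 3*p + 36)))))) and ((not (p >= 13)) -> ((2*p > -12 -> 6*tot >= -36) and ((not (2*p > -12)) -> ((not (4*tot < 9)) and 3*tot <= 3*p + 36)))))) and ((not (p >= 13)) -> ((2*p > -12 -> 6*tot >= -36) and ((not (2*p > -12)) -> ((not (4*tot < 9)) and 3*tot <= 3*p + 36))))


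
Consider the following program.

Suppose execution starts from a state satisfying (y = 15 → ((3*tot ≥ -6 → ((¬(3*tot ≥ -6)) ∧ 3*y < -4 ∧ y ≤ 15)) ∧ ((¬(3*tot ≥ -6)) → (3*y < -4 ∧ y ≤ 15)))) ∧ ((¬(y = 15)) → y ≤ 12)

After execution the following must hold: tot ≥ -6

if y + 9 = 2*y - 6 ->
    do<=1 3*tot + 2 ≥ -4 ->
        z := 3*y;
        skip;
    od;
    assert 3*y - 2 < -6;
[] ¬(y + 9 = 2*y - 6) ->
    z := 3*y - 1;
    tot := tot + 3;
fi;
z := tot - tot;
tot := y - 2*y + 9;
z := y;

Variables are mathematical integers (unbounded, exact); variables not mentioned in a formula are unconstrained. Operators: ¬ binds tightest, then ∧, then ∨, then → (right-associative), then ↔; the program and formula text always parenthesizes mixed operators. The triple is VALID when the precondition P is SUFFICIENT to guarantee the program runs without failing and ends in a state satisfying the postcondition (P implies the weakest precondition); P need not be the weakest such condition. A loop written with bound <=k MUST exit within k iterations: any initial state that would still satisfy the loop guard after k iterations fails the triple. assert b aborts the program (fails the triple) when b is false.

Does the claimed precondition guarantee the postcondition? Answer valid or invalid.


Working backward. After the program, tot ≥ -6 must hold.
Before z := y: tot ≥ -6
Before tot := y - 2*y + 9: y ≤ 15
Before z := tot - tot: y ≤ 15
Then branch requires (3*tot ≥ -6 → ((¬(3*tot ≥ -6)) ∧ 3*y < -4 ∧ y ≤ 15)) ∧ ((¬(3*tot ≥ -6)) → (3*y < -4 ∧ y ≤ 15)); else branch requires y ≤ 15.
Before the if: (y = 15 → ((3*tot ≥ -6 → ((¬(3*tot ≥ -6)) ∧ 3*y < -4 ∧ y ≤ 15)) ∧ ((¬(3*tot ≥ -6)) → (3*y < -4 ∧ y ≤ 15)))) ∧ ((¬(y = 15)) → y ≤ 15)
The weakest precondition is (y = 15 → ((3*tot ≥ -6 → ((¬(3*tot ≥ -6)) ∧ 3*y < -4 ∧ y ≤ 15)) ∧ ((¬(3*tot ≥ -6)) → (3*y < -4 ∧ y ≤ 15)))) ∧ ((¬(y = 15)) → y ≤ 15).
Check whether (y = 15 → ((3*tot ≥ -6 → ((¬(3*tot ≥ -6)) ∧ 3*y < -4 ∧ y ≤ 15)) ∧ ((¬(3*tot ≥ -6)) → (3*y < -4 ∧ y ≤ 15)))) ∧ ((¬(y = 15)) → y ≤ 12) implies it.
Every state satisfying the precondition satisfies the weakest precondition: the implication holds.
Answer: valid


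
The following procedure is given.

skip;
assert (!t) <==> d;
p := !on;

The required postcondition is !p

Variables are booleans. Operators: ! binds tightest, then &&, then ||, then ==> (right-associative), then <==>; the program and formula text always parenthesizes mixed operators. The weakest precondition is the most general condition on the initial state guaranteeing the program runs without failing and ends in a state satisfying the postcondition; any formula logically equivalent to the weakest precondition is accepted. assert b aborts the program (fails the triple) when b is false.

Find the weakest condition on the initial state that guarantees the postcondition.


Working backward. After the program, !p must hold.
Before p := !on: on
Before assert (!t) <==> d: ((!t) <==> d) && on
Before skip: ((!t) <==> d) && on
Answer: WP = ((!t) <==> d) && on


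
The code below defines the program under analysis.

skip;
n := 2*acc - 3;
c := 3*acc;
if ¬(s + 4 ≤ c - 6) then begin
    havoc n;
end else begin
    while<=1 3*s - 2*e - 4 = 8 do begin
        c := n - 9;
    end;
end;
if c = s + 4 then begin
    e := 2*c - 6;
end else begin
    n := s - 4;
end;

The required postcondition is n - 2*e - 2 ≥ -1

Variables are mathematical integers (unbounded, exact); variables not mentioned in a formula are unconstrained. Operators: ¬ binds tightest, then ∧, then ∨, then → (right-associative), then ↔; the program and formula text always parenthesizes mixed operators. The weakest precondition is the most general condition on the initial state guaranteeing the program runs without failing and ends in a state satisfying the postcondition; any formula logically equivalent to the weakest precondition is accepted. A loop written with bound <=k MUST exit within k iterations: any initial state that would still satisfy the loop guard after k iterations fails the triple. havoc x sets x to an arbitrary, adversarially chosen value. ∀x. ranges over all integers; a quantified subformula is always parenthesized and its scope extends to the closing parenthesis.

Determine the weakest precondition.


Working backward. After the program, the postcondition n - 2*e - 2 ≥ -1 must hold; in canonical form it is n ≥ 2*e + 1.
Then branch requires n ≥ 4*c - 11; else branch requires s ≥ 2*e + 5.
Before the if: (c = s + 4 → n ≥ 4*c - 11) ∧ ((¬(c = s + 4)) → s ≥ 2*e + 5)
Then branch requires ∀n_1. ((c = s + 4 → n_1 ≥ 4*c - 11) ∧ ((¬(c = s + 4)) → s ≥ 2*e + 5)); else branch requires (3*s = 2*e + 12 → ((¬(3*s = 2*e + 12)) ∧ (n = s + 13 → 3*n ≤ 47) ∧ ((¬(n = s + 13)) → s ≥ 2*e + 5))) ∧ ((¬(3*s = 2*e + 12)) → ((c = s + 4 → n ≥ 4*c - 11) ∧ ((¬(c = s + 4)) → s ≥ 2*e + 5))).
Before the if: ((¬(s ≤ c - 10)) → (∀n_1. ((c = s + 4 → n_1 ≥ 4*c - 11) ∧ ((¬(c = s + 4)) → s ≥ 2*e + 5)))) ∧ (s ≤ c - 10 → ((3*s = 2*e + 12 → ((¬(3*s = 2*e + 12)) ∧ (n = s + 13 → 3*n ≤ 47) ∧ ((¬(n = s + 13)) → s ≥ 2*e + 5))) ∧ ((¬(3*s = 2*e + 12)) → ((c = s + 4 → n ≥ 4*c - 11) ∧ ((¬(c = s + 4)) → s ≥ 2*e + 5)))))
Before c := 3*acc: ((¬(s ≤ 3*acc - 10)) → (∀n_1. ((3*acc = s + 4 → n_1 ≥ 12*acc - 11) ∧ ((¬(3*acc = s + 4)) → s ≥ 2*e + 5)))) ∧ (s ≤ 3*acc - 10 → ((3*s = 2*e + 12 → ((¬(3*s = 2*e + 12)) ∧ (n = s + 13 → 3*n ≤ 47) ∧ ((¬(n = s + 13)) → s ≥ 2*e + 5))) ∧ ((¬(3*s = 2*e + 12)) → ((3*acc = s + 4 → n ≥ 12*acc - 11) ∧ ((¬(3*acc = s + 4)) → s ≥ 2*e + 5)))))
Before n := 2*acc - 3: ((¬(s ≤ 3*acc - 10)) → (∀n_1. ((3*acc = s + 4 → n_1 ≥ 12*acc - 11) ∧ ((¬(3*acc = s + 4)) → s ≥ 2*e + 5)))) ∧ (s ≤ 3*acc - 10 → ((3*s = 2*e + 12 → ((¬(3*s = 2*e + 12)) ∧ (2*acc = s + 16 → 6*acc ≤ 56) ∧ ((¬(2*acc = s + 16)) → s ≥ 2*e + 5))) ∧ ((¬(3*s = 2*e + 12)) → ((3*acc = s + 4 → 10*acc ≤ 8) ∧ ((¬(3*acc = s + 4)) → s ≥ 2*e + 5)))))
Before skip: ((¬(s ≤ 3*acc - 10)) → (∀n_1. ((3*acc = s + 4 → n_1 ≥ 12*acc - 11) ∧ ((¬(3*acc = s + 4)) → s ≥ 2*e + 5)))) ∧ (s ≤ 3*acc - 10 → ((3*s = 2*e + 12 → ((¬(3*s = 2*e + 12)) ∧ (2*acc = s + 16 → 6*acc ≤ 56) ∧ ((¬(2*acc = s + 16)) → s ≥ 2*e + 5))) ∧ ((¬(3*s = 2*e + 12)) → ((3*acc = s + 4 → 10*acc ≤ 8) ∧ ((¬(3*acc = s + 4)) → s ≥ 2*e + 5)))))
Answer: WP = ((¬(s ≤ 3*acc - 10)) → (∀n_1. ((3*acc = s + 4 → n_1 ≥ 12*acc - 11) ∧ ((¬(3*acc = s + 4)) → s ≥ 2*e + 5)))) ∧ (s ≤ 3*acc - 10 → ((3*s = 2*e + 12 → ((¬(3*s = 2*e + 12)) ∧ (2*acc = s + 16 → 6*acc ≤ 56) ∧ ((¬(2*acc = s + 16)) → s ≥ 2*e + 5))) ∧ ((¬(3*s = 2*e + 12)) → ((3*acc = s + 4 → 10*acc ≤ 8) ∧ ((¬(3*acc = s + 4)) → s ≥ 2*e + 5)))))


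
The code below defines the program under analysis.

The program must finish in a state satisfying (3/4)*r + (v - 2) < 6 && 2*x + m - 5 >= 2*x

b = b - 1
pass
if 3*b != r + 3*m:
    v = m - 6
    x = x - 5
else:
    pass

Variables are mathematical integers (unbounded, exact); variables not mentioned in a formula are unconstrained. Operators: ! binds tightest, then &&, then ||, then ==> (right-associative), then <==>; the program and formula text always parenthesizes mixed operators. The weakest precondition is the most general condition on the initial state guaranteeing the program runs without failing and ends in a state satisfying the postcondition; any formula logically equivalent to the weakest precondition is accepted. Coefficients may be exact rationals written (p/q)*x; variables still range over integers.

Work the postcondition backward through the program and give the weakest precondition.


Working backward. After the program, the postcondition (3/4)*r + (v - 2) < 6 && 2*x + m - 5 >= 2*x must hold; in canonical form it is (3/4)*r + v < 8 && m >= 5.
Then branch requires m + (3/4)*r < 14 && m >= 5; else branch requires (3/4)*r + v < 8 && m >= 5.
Before the if: (3*b != 3*m + r ==> (m + (3/4)*r < 14 && m >= 5)) && ((!(3*b != 3*m + r)) ==> ((3/4)*r + v < 8 && m >= 5))
Before skip: (3*b != 3*m + r ==> (m + (3/4)*r < 14 && m >= 5)) && ((!(3*b != 3*m + r)) ==> ((3/4)*r + v < 8 && m >= 5))
Before b := b - 1: (3*b != 3*m + r + 3 ==> (m + (3/4)*r < 14 && m >= 5)) && ((!(3*b != 3*m + r + 3)) ==> ((3/4)*r + v < 8 && m >= 5))
Answer: WP = (3*b != 3*m + r + 3 ==> (m + (3/4)*r < 14 && m >= 5)) && ((!(3*b != 3*m + r + 3)) ==> ((3/4)*r + v < 8 && m >= 5))


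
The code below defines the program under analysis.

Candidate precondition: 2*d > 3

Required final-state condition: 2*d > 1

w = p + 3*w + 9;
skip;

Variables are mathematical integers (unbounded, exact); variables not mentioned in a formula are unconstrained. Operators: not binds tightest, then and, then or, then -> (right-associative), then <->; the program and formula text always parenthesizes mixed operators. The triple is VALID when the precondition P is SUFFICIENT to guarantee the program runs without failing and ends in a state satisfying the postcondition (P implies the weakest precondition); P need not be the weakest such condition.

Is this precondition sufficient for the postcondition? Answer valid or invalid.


Working backward. After the program, 2*d > 1 must hold.
Before skip: 2*d > 1
Before w := p + 3*w + 9: 2*d > 1
The weakest precondition is 2*d > 1.
Check whether 2*d > 3 implies it.
Every state satisfying the precondition satisfies the weakest precondition: the implication holds.
Answer: valid


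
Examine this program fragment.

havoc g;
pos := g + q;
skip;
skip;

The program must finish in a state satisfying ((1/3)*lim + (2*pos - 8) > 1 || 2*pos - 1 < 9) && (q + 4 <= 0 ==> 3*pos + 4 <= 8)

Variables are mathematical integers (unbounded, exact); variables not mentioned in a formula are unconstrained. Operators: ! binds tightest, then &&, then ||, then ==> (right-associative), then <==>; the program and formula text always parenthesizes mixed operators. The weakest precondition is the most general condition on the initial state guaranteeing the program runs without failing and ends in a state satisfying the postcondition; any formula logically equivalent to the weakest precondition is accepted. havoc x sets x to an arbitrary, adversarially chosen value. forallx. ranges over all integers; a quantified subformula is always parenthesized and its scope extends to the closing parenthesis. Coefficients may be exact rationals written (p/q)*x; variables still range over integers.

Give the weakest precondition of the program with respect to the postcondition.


Working backward. After the program, the postcondition ((1/3)*lim + (2*pos - 8) > 1 || 2*pos - 1 < 9) && (q + 4 <= 0 ==> 3*pos + 4 <= 8) must hold; in canonical form it is ((1/3)*lim + 2*pos > 9 || 2*pos < 10) && (q <= -4 ==> 3*pos <= 4).
Before skip: ((1/3)*lim + 2*pos > 9 || 2*pos < 10) && (q <= -4 ==> 3*pos <= 4)
Before skip: ((1/3)*lim + 2*pos > 9 || 2*pos < 10) && (q <= -4 ==> 3*pos <= 4)
Before pos := g + q: (2*g + (1/3)*lim + 2*q > 9 || 2*g + 2*q < 10) && (q <= -4 ==> 3*g + 3*q <= 4)
Before havoc g: forall g_1. ((2*g_1 + (1/3)*lim + 2*q > 9 || 2*g_1 + 2*q < 10) && (q <= -4 ==> 3*g_1 + 3*q <= 4))
Answer: WP = forall g_1. ((2*g_1 + (1/3)*lim + 2*q > 9 || 2*g_1 + 2*q < 10) && (q <= -4 ==> 3*g_1 + 3*q <= 4))


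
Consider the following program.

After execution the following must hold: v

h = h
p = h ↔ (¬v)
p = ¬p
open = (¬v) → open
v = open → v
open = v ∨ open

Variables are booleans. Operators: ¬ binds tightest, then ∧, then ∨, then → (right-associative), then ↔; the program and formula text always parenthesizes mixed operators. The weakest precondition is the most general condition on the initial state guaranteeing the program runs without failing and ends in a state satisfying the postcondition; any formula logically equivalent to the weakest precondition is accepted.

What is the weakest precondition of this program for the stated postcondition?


Working backward. After the program, v must hold.
Before open := v ∨ open: v
Before v := open → v: open → v
Before open := (¬v) → open: ((¬v) → open) → v
Before p := ¬p: ((¬v) → open) → v
Before p := h ↔ (¬v): ((¬v) → open) → v
Before h := h: ((¬v) → open) → v
Answer: WP = ((¬v) → open) → v


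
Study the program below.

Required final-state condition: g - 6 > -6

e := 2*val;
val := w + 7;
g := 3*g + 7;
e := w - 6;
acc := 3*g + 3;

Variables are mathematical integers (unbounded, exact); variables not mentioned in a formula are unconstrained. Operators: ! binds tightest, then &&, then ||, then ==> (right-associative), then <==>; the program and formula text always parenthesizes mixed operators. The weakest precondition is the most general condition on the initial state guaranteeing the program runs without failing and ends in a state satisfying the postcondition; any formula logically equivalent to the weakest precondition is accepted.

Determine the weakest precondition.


Working backward. After the program, the postcondition g - 6 > -6 must hold; in canonical form it is g > 0.
Before acc := 3*g + 3: g > 0
Before e := w - 6: g > 0
Before g := 3*g + 7: 3*g > -7
Before val := w + 7: 3*g > -7
Before e := 2*val: 3*g > -7
Answer: WP = 3*g > -7


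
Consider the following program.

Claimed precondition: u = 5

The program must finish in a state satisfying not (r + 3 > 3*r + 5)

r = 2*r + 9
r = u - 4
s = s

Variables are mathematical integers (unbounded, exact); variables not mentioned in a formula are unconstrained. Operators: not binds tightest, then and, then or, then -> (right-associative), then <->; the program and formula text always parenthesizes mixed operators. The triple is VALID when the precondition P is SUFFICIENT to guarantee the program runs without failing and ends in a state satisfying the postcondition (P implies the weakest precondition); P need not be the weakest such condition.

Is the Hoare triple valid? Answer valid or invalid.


Working backward. After the program, the postcondition not (r + 3 > 3*r + 5) must hold; in canonical form it is not (2*r < -2).
Before s := s: not (2*r < -2)
Before r := u - 4: not (2*u < 6)
Before r := 2*r + 9: not (2*u < 6)
The weakest precondition is not (2*u < 6).
Check whether u = 5 implies it.
Every state satisfying the precondition satisfies the weakest precondition: the implication holds.
Answer: valid


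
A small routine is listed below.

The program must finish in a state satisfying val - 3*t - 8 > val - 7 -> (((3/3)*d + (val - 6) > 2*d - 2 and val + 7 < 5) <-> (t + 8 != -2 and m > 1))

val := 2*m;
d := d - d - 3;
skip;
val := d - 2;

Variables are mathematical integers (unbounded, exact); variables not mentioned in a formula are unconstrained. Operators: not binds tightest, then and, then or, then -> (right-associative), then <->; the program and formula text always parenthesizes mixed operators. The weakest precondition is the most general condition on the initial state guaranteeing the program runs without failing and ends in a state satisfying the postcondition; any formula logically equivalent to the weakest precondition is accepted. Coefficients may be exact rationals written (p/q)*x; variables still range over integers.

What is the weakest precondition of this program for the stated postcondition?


Working backward. After the program, the postcondition val - 3*t - 8 > val - 7 -> (((3/3)*d + (val - 6) > 2*d - 2 and val + 7 < 5) <-> (t + 8 != -2 and m > 1)) must hold; in canonical form it is 3*t < -1 -> ((val > d + 4 and val < -2) <-> (t != -10 and m > 1)).
Before val := d - 2: 3*t < -1 -> (not (t != -10 and m > 1))
Before skip: 3*t < -1 -> (not (t != -10 and m > 1))
Before d := d - d - 3: 3*t < -1 -> (not (t != -10 and m > 1))
Before val := 2*m: 3*t < -1 -> (not (t != -10 and m > 1))
Answer: WP = 3*t < -1 -> (not (t != -10 and m > 1))


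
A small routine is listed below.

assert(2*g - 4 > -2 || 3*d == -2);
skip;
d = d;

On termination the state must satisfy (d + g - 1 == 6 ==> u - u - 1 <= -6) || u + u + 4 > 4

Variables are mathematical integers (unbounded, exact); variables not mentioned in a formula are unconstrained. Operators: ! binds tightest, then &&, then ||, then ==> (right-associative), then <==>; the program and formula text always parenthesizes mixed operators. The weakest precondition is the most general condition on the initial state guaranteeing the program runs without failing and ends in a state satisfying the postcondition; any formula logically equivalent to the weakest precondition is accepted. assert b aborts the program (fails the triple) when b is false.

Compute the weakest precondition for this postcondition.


Working backward. After the program, the postcondition (d + g - 1 == 6 ==> u - u - 1 <= -6) || u + u + 4 > 4 must hold; in canonical form it is (!(d + g == 7)) || 2*u > 0.
Before d := d: (!(d + g == 7)) || 2*u > 0
Before skip: (!(d + g == 7)) || 2*u > 0
Before assert 2*g - 4 > -2 || 3*d == -2: (2*g > 2 || 3*d == -2) && ((!(d + g == 7)) || 2*u > 0)
Answer: WP = (2*g > 2 || 3*d == -2) && ((!(d + g == 7)) || 2*u > 0)


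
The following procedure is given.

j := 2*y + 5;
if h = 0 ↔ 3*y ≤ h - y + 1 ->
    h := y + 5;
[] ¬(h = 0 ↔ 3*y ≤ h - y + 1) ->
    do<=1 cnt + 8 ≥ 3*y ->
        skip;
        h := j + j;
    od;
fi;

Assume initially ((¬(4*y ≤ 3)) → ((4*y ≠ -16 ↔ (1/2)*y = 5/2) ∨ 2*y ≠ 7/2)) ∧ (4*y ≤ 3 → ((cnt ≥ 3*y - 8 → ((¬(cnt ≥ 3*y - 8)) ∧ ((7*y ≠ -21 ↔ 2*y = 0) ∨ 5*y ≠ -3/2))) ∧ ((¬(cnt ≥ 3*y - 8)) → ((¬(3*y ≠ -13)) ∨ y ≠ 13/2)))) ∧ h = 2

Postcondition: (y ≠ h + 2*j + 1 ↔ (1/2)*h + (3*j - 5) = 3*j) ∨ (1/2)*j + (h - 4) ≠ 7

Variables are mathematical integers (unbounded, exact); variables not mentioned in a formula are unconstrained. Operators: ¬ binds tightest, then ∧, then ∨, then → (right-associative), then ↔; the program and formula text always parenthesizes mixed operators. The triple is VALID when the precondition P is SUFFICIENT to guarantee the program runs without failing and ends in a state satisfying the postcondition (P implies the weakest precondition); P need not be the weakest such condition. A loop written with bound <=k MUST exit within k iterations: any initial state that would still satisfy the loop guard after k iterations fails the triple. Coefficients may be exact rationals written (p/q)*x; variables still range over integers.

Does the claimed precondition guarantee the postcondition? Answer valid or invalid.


Working backward. After the program, the postcondition (y ≠ h + 2*j + 1 ↔ (1/2)*h + (3*j - 5) = 3*j) ∨ (1/2)*j + (h - 4) ≠ 7 must hold; in canonical form it is (y ≠ h + 2*j + 1 ↔ (1/2)*h = 5) ∨ h + (1/2)*j ≠ 11.
Then branch requires (2*j ≠ -6 ↔ (1/2)*y = 5/2) ∨ (1/2)*j + y ≠ 6; else branch requires (cnt ≥ 3*y - 8 → ((¬(cnt ≥ 3*y - 8)) ∧ ((y ≠ 4*j + 1 ↔ j = 5) ∨ (5/2)*j ≠ 11))) ∧ ((¬(cnt ≥ 3*y - 8)) → ((y ≠ h + 2*j + 1 ↔ (1/2)*h = 5) ∨ h + (1/2)*j ≠ 11)).
Before the if: ((h = 0 ↔ 4*y ≤ h + 1) → ((2*j ≠ -6 ↔ (1/2)*y = 5/2) ∨ (1/2)*j + y ≠ 6)) ∧ ((¬(h = 0 ↔ 4*y ≤ h + 1)) → ((cnt ≥ 3*y - 8 → ((¬(cnt ≥ 3*y - 8)) ∧ ((y ≠ 4*j + 1 ↔ j = 5) ∨ (5/2)*j ≠ 11))) ∧ ((¬(cnt ≥ 3*y - 8)) → ((y ≠ h + 2*j + 1 ↔ (1/2)*h = 5) ∨ h + (1/2)*j ≠ 11))))
Before j := 2*y + 5: ((h = 0 ↔ 4*y ≤ h + 1) → ((4*y ≠ -16 ↔ (1/2)*y = 5/2) ∨ 2*y ≠ 7/2)) ∧ ((¬(h = 0 ↔ 4*y ≤ h + 1)) → ((cnt ≥ 3*y - 8 → ((¬(cnt ≥ 3*y - 8)) ∧ ((7*y ≠ -21 ↔ 2*y = 0) ∨ 5*y ≠ -3/2))) ∧ ((¬(cnt ≥ 3*y - 8)) → ((h + 3*y ≠ -11 ↔ (1/2)*h = 5) ∨ h + y ≠ 17/2))))
The weakest precondition is ((h = 0 ↔ 4*y ≤ h + 1) → ((4*y ≠ -16 ↔ (1/2)*y = 5/2) ∨ 2*y ≠ 7/2)) ∧ ((¬(h = 0 ↔ 4*y ≤ h + 1)) → ((cnt ≥ 3*y - 8 → ((¬(cnt ≥ 3*y - 8)) ∧ ((7*y ≠ -21 ↔ 2*y = 0) ∨ 5*y ≠ -3/2))) ∧ ((¬(cnt ≥ 3*y - 8)) → ((h + 3*y ≠ -11 ↔ (1/2)*h = 5) ∨ h + y ≠ 17/2)))).
Check whether ((¬(4*y ≤ 3)) → ((4*y ≠ -16 ↔ (1/2)*y = 5/2) ∨ 2*y ≠ 7/2)) ∧ (4*y ≤ 3 → ((cnt ≥ 3*y - 8 → ((¬(cnt ≥ 3*y - 8)) ∧ ((7*y ≠ -21 ↔ 2*y = 0) ∨ 5*y ≠ -3/2))) ∧ ((¬(cnt ≥ 3*y - 8)) → ((¬(3*y ≠ -13)) ∨ y ≠ 13/2)))) ∧ h = 2 implies it.
Every state satisfying the precondition satisfies the weakest precondition: the implication holds.
Answer: valid


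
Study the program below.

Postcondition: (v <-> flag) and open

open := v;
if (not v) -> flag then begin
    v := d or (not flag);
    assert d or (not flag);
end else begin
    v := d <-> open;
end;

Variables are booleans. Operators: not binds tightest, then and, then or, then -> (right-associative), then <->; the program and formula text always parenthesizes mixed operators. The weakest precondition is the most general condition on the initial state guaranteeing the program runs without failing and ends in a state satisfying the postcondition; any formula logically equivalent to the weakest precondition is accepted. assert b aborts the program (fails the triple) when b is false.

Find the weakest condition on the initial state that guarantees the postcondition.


Working backward. After the program, (v <-> flag) and open must hold.
Then branch requires (d or (not flag)) and ((d or (not flag)) <-> flag) and open; else branch requires ((d <-> open) <-> flag) and open.
Before the if: (((not v) -> flag) -> ((d or (not flag)) and ((d or (not flag)) <-> flag) and open)) and ((not ((not v) -> flag)) -> (((d <-> open) <-> flag) and open))
Before open := v: (((not v) -> flag) -> ((d or (not flag)) and ((d or (not flag)) <-> flag) and v)) and ((not ((not v) -> flag)) -> (((d <-> v) <-> flag) and v))
Answer: WP = (((not v) -> flag) -> ((d or (not flag)) and ((d or (not flag)) <-> flag) and v)) and ((not ((not v) -> flag)) -> (((d <-> v) <-> flag) and v))


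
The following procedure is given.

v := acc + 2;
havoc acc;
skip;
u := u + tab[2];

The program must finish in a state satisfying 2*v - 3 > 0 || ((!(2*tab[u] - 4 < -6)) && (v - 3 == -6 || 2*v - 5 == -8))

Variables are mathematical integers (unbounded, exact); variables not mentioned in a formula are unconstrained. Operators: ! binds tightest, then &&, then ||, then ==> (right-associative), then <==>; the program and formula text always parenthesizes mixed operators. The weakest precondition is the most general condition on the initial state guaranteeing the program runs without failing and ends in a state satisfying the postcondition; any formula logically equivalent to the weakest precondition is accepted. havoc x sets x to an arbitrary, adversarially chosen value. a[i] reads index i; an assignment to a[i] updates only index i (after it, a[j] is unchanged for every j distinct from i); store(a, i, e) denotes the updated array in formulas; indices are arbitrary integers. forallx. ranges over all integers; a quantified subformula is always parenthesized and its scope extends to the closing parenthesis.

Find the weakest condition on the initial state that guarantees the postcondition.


Working backward. After the program, the postcondition 2*v - 3 > 0 || ((!(2*tab[u] - 4 < -6)) && (v - 3 == -6 || 2*v - 5 == -8)) must hold; in canonical form it is 2*v > 3 || ((!(2*tab[u] < -2)) && (v == -3 || 2*v == -3)).
Before u := u + tab[2]: 2*v > 3 || ((!(2*tab[tab[2] + u] < -2)) && (v == -3 || 2*v == -3))
Before skip: 2*v > 3 || ((!(2*tab[tab[2] + u] < -2)) && (v == -3 || 2*v == -3))
Before havoc acc: 2*v > 3 || ((!(2*tab[tab[2] + u] < -2)) && (v == -3 || 2*v == -3))
Before v := acc + 2: 2*acc > -1 || ((!(2*tab[tab[2] + u] < -2)) && (acc == -5 || 2*acc == -7))
Answer: WP = 2*acc > -1 || ((!(2*tab[tab[2] + u] < -2)) && (acc == -5 || 2*acc == -7))
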